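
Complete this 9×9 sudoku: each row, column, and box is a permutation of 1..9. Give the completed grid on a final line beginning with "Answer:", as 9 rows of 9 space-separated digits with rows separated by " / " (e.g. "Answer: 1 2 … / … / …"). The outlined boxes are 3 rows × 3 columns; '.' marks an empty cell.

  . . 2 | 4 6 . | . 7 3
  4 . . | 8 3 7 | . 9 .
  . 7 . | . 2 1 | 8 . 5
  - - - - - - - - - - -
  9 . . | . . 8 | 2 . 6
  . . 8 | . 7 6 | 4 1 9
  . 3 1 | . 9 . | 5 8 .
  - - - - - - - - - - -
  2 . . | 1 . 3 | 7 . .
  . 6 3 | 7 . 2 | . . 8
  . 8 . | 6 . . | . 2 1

Step 1. [r5c1∈{5}] r5c1 has the single candidate 5. So r5c1=5.
Step 2. [r7c9∈{4}] r7c9 is down to just 4, so r7c9=4.
Step 3. [r9c3∈{4,5,7,9}] in box 7, 4 fits only at r9c3, so r9c3=4.
Step 4. [r9c5∈{5}] r9c5 is down to just 5 ⇒ r9c5=5.
Step 5. [r2c7∈{1,6}] across col 7, 6 lands solely at r2c7. So r2c7=6.
Step 6. [r2c3∈{5}] r2c3 is down to just 5 ⇒ r2c3=5.
Step 7. [r5c4∈{2,3}] across row 5, 3 lands solely at r5c4. So r5c4=3.
Step 8. [r2c2∈{1}] nothing but 1 survives at r2c2, so r2c2=1.
Step 9. [r1c2∈{9}] r1c2's peers cover all but 9, so r1c2=9.
Step 10. [r6c1∈{6,7}] r6c1 is the only open cell in row 6 admitting 6, so r6c1=6.
Step 11. [r8c8∈{5}] only 5 remains possible at r8c8 ⇒ r8c8=5.
Step 12. [r4c2∈{4}] r4c2's peers cover all but 4. So r4c2=4.
Step 13. [r8c7∈{9}] r8c7 is down to just 9 ⇒ r8c7=9.
Step 14. [r7c2∈{5}] only 5 remains possible at r7c2, so r7c2=5.
Step 15. [r3c8∈{4}] r3c8's peers cover all but 4 ⇒ r3c8=4.
Step 16. [r5c2∈{2}] nothing but 2 survives at r5c2 ⇒ r5c2=2.
Step 17. [r4c3∈{7}] r4c3's peers cover all but 7, so r4c3=7.
Step 18. [r9c7∈{3}] r9c7 is down to just 3, so r9c7=3.
Step 19. [r8c1∈{1}] r8c1 is down to just 1 ⇒ r8c1=1.
Step 20. [r2c9∈{2}] r2c9 has the single candidate 2, so r2c9=2.
Step 21. [r6c6∈{4}] only 4 remains possible at r6c6. So r6c6=4.
Step 22. [r1c1∈{8}] r1c1 is down to just 8. So r1c1=8.
Step 23. [r1c7∈{1}] r1c7 is down to just 1 ⇒ r1c7=1.
Step 24. [r4c4∈{5}] nothing but 5 survives at r4c4 ⇒ r4c4=5.
Step 25. [r7c5∈{8}] r7c5's peers cover all but 8. So r7c5=8.
Step 26. [r3c4∈{9}] only 9 remains possible at r3c4, so r3c4=9.
Step 27. [r1c6∈{5}] r1c6 has the single candidate 5. So r1c6=5.
Step 28. [r8c5∈{4}] r8c5 has the single candidate 4 ⇒ r8c5=4.
Step 29. [r9c1∈{7}] only 7 remains possible at r9c1. So r9c1=7.
Step 30. [r7c8∈{6}] r7c8 is down to just 6 ⇒ r7c8=6.
Step 31. [r6c9∈{7}] only 7 remains possible at r6c9, so r6c9=7.
Step 32. [r3c3∈{6}] r3c3 has the single candidate 6 ⇒ r3c3=6.
Step 33. [r6c4∈{2}] only 2 remains possible at r6c4, so r6c4=2.
Step 34. [r4c5∈{1}] only 1 remains possible at r4c5. So r4c5=1.
Step 35. [r3c1∈{3}] r3c1 has the single candidate 3, so r3c1=3.
Step 36. [r9c6∈{9}] nothing but 9 survives at r9c6, so r9c6=9.
Step 37. [r4c8∈{3}] r4c8 has the single candidate 3, so r4c8=3.
Step 38. [r7c3∈{9}] r7c3 has the single candidate 9. So r7c3=9.

Answer: 8 9 2 4 6 5 1 7 3 / 4 1 5 8 3 7 6 9 2 / 3 7 6 9 2 1 8 4 5 / 9 4 7 5 1 8 2 3 6 / 5 2 8 3 7 6 4 1 9 / 6 3 1 2 9 4 5 8 7 / 2 5 9 1 8 3 7 6 4 / 1 6 3 7 4 2 9 5 8 / 7 8 4 6 5 9 3 2 1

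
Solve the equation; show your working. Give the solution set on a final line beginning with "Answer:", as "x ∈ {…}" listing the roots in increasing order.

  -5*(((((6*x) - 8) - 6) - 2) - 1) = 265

Step 1. [-5*(((((6*x) - 8) - 6) - 2) - 1) = 265] leading coefficient -5: divide by -5, so div: ((((6*x) - 8) - 6) - 2) - 1 = -53.
Step 2. [((((6*x) - 8) - 6) - 2) - 1 = -53] the outer -1 inverts by adding 1, so sub: (((6*x) - 8) - 6) - 2 = -52.
Step 3. [(((6*x) - 8) - 6) - 2 = -52] the outer -2 inverts by adding 2 ⇒ sub: ((6*x) - 8) - 6 = -50.
Step 4. [((6*x) - 8) - 6 = -50] add 6: x sits inside (… - 6) ⇒ sub: (6*x) - 8 = -44.
Step 5. [(6*x) - 8 = -44] the outer -8 inverts by adding 8 ⇒ sub: 6*x = -36.
Step 6. [6*x = -36] leading coefficient 6: divide by 6, so div: x = -6.

Answer: x ∈ {-6}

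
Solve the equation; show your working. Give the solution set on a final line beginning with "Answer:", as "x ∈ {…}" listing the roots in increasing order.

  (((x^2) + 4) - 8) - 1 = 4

Step 1. [(((x^2) + 4) - 8) - 1 = 4] the outer -1 inverts by adding 1. So sub: ((x^2) + 4) - 8 = 5.
Step 2. [((x^2) + 4) - 8 = 5] -8 is outermost — add 8 both sides. So sub: (x^2) + 4 = 13.
Step 3. [(x^2) + 4 = 13] the outer +4 inverts by subtracting 4. So sub: x^2 = 9.
Step 4. [x^2 = 9] LHS squared, RHS 9 ≥ 0: apply √ (±), so sqrt: x = 3 or -3.

Answer: x ∈ {-3, 3}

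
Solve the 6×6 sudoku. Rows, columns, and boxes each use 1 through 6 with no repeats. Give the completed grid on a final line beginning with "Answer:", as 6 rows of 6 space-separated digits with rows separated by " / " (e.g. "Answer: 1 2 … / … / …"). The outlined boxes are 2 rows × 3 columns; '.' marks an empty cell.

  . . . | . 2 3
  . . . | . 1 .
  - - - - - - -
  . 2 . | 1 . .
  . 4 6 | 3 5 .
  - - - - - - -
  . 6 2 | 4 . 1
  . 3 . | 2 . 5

Step 1. [r2c2∈{5}] r2c2's peers cover all but 5. So r2c2=5.
Step 2. [r2c6∈{4,6}] 4 has one home in box 2: r2c6, so r2c6=4.
Step 3. [r1c2∈{1}] nothing but 1 survives at r1c2, so r1c2=1.
Step 4. [r2c3∈{3}] only 3 remains possible at r2c3, so r2c3=3.
Step 5. [r1c3∈{4}] r1c3 has the single candidate 4 ⇒ r1c3=4.
Step 6. [r1c1∈{6}] r1c1's peers cover all but 6, so r1c1=6.
Step 7. [r6c5∈{6}] r6c5's peers cover all but 6 ⇒ r6c5=6.
Step 8. [r6c3∈{1}] r6c3 has the single candidate 1. So r6c3=1.
Step 9. [r3c3∈{5}] r3c3 is down to just 5. So r3c3=5.
Step 10. [r5c1∈{5}] r5c1's peers cover all but 5, so r5c1=5.
Step 11. [r3c1∈{3}] r3c1 is down to just 3, so r3c1=3.
Step 12. [r4c6∈{2}] r4c6 has the single candidate 2. So r4c6=2.
Step 13. [r1c4∈{5}] only 5 remains possible at r1c4 ⇒ r1c4=5.
Step 14. [r2c4∈{6}] nothing but 6 survives at r2c4, so r2c4=6.
Step 15. [r5c5∈{3}] nothing but 3 survives at r5c5. So r5c5=3.
Step 16. [r3c6∈{6}] r3c6 has the single candidate 6 ⇒ r3c6=6.
Step 17. [r3c5∈{4}] r3c5 has the single candidate 4, so r3c5=4.
Step 18. [r6c1∈{4}] r6c1's peers cover all but 4. So r6c1=4.
Step 19. [r4c1∈{1}] only 1 remains possible at r4c1, so r4c1=1.
Step 20. [r2c1∈{2}] nothing but 2 survives at r2c1, so r2c1=2.

Answer: 6 1 4 5 2 3 / 2 5 3 6 1 4 / 3 2 5 1 4 6 / 1 4 6 3 5 2 / 5 6 2 4 3 1 / 4 3 1 2 6 5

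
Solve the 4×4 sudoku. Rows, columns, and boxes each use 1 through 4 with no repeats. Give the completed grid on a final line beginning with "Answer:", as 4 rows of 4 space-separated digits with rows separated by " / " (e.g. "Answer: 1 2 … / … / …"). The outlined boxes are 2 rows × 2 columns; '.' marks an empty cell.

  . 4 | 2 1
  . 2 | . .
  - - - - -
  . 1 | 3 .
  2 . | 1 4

Step 1. [r2c4∈{3}] r2c4's peers cover all but 3. So r2c4=3.
Step 2. [r4c2∈{3}] r4c2 is down to just 3 ⇒ r4c2=3.
Step 3. [r3c4∈{2}] nothing but 2 survives at r3c4. So r3c4=2.
Step 4. [r2c3∈{4}] nothing but 4 survives at r2c3. So r2c3=4.
Step 5. [r1c1∈{3}] only 3 remains possible at r1c1, so r1c1=3.
Step 6. [r2c1∈{1}] r2c1's peers cover all but 1 ⇒ r2c1=1.
Step 7. [r3c1∈{4}] r3c1 is down to just 4. So r3c1=4.

Answer: 3 4 2 1 / 1 2 4 3 / 4 1 3 2 / 2 3 1 4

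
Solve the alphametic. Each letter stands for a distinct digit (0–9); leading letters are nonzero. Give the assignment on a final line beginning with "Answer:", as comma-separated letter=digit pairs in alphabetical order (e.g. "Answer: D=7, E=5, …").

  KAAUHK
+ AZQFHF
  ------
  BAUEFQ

Step 1. [col 1: K + F ≡ Q (mod 10)] column 1 (K + F ≡ Q (mod 10), carry-in 0) doesn't pin F yet; pick F=5 and continue, so F=5.
Step 2. [col 1: K + F ≡ Q (mod 10)] Q=1 is one option consistent with column 1 (K + F ≡ Q (mod 10), carry-in 0) — take it. So Q=1.
Step 3. [col 1: K + F ≡ Q (mod 10)] column 1: given F=5, Q=1, carry-in 0, and digits 1,5 already taken and all letters distinct, K+F≡Q (mod 10) forces K=6 ⇒ K=6.
Step 4. [col 2: H + H ≡ F (mod 10)] several values work for H in column 2 (H + H ≡ F (mod 10), carry-in 1); try H=7, so H=7.
Step 5. [col 3: U + F ≡ E (mod 10)] E=9 is one option consistent with column 3 (U + F ≡ E (mod 10), carry-in 1) — take it ⇒ E=9.
Step 6. [col 3: U + F ≡ E (mod 10)] in column 3 we have U+F≡E with carry-in 1; given F=5, E=9 and digits 1,5,6,7,9 already taken and all letters distinct, that pins U to 3, so U=3.
Step 7. [col 4: A + Q ≡ U (mod 10)] from column 4 (Q=1, U=3, carry-in 0, digits 1,3,5,6,7,9 already taken and all letters distinct): A must equal 2. So A=2.
Step 8. [col 5: A + Z ≡ A (mod 10)] column 5 reads A+Z+carry(0)=A with A=2; with digits 1,2,3,5,6,7,9 already taken and all letters distinct, the only value for Z is 0 ⇒ Z=0.
Step 9. [col 6: K + A ≡ B (mod 10)] column 6 reads K+A+carry(0)=B with K=6, A=2; with digits 0,1,2,3,5,6,7,9 already taken and all letters distinct, the only value for B is 8, so B=8.

Answer: A=2, B=8, E=9, F=5, H=7, K=6, Q=1, U=3, Z=0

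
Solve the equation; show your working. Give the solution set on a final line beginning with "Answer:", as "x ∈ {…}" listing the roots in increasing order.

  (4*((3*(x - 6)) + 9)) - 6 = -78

Step 1. [(4*((3*(x - 6)) + 9)) - 6 = -78] peel the -6: add 6 from each side. So sub: 4*((3*(x - 6)) + 9) = -72.
Step 2. [4*((3*(x - 6)) + 9) = -72] 4·(inner) — divide through by 4, so div: (3*(x - 6)) + 9 = -18.
Step 3. [(3*(x - 6)) + 9 = -18] 3 | LHS and 3 | -18: pull 3 out, so factor: (x - 6) + 3 = -6.
Step 4. [(x - 6) + 3 = -6] the outer +3 inverts by subtracting 3, so sub: x - 6 = -9.
Step 5. [x - 6 = -9] the outer -6 inverts by adding 6. So sub: x = -3.

Answer: x ∈ {-3}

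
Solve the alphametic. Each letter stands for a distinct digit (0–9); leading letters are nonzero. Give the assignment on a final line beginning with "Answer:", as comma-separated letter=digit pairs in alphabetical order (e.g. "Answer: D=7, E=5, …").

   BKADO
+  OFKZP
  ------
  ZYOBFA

Step 1. [col 1: O + P ≡ A (mod 10)] column 1 (O + P ≡ A (mod 10), carry-in 0) doesn't pin P yet; pick P=5 and continue ⇒ P=5.
Step 2. [col 1: O + P ≡ A (mod 10)] several values work for A in column 1 (O + P ≡ A (mod 10), carry-in 0); try A=3 ⇒ A=3.
Step 3. [Z] the sum has 6 digits but both addends have 5; that extra leading digit Z is the final carry, namely 1, so Z=1.
Step 4. [col 1: O + P ≡ A (mod 10)] column 1: given P=5, A=3, carry-in 0, and digits 1,3,5 already taken and all letters distinct, O+P≡A (mod 10) forces O=8. So O=8.
Step 5. [col 2: D + Z ≡ F (mod 10)] several values work for D in column 2 (D + Z ≡ F (mod 10), carry-in 1); try D=0, so D=0.
Step 6. [col 2: D + Z ≡ F (mod 10)] column 2 reads D+Z+carry(1)=F with D=0, Z=1; with digits 0,1,3,5,8 already taken and all letters distinct, the only value for F is 2 ⇒ F=2.
Step 7. [col 3: A + K ≡ B (mod 10)] no forcing yet in column 3 (carry-in 0); K=6 is free and consistent — try it. So K=6.
Step 8. [col 3: A + K ≡ B (mod 10)] in column 3 we have A+K≡B with carry-in 0; given A=3, K=6 and digits 0,1,2,3,5,6,8 already taken and all letters distinct, that pins B to 9. So B=9.
Step 9. [col 5: B + O ≡ Y (mod 10)] from column 5 (B=9, O=8, carry-in 0, digits 0,1,2,3,5,6,8,9 already taken and all letters distinct): Y must equal 7, so Y=7.

Answer: A=3, B=9, D=0, F=2, K=6, O=8, P=5, Y=7, Z=1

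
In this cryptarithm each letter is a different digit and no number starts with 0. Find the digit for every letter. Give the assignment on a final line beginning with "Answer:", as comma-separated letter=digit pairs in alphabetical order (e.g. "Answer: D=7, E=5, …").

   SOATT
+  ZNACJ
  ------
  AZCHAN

Step 1. [col 1: T + J ≡ N (mod 10)] column 1 (T + J ≡ N (mod 10), carry-in 0) doesn't pin N yet; pick N=8 and continue. So N=8.
Step 2. [col 1: T + J ≡ N (mod 10)] J=2 is one option consistent with column 1 (T + J ≡ N (mod 10), carry-in 0) — take it, so J=2.
Step 3. [A] adding two 5-digit numbers gives at most 5+1 digits, and here it does — A is that final carry and must be 1, so A=1.
Step 4. [col 1: T + J ≡ N (mod 10)] from column 1 (J=2, N=8, carry-in 0, digits 1,2,8 already taken and all letters distinct): T must equal 6, so T=6.
Step 5. [col 2: T + C ≡ A (mod 10)] column 2 reads T+C+carry(0)=A with T=6, A=1; with digits 1,2,6,8 already taken and all letters distinct, the only value for C is 5. So C=5.
Step 6. [col 3: A + A ≡ H (mod 10)] in column 3 we have A+A≡H with carry-in 1; given A=1 and digits 1,2,5,6,8 already taken and all letters distinct, that pins H to 3. So H=3.
Step 7. [col 4: O + N ≡ C (mod 10)] column 4 reads O+N+carry(0)=C with N=8, C=5; with digits 1,2,3,5,6,8 already taken and all letters distinct, the only value for O is 7 ⇒ O=7.
Step 8. [col 5: S + Z ≡ Z (mod 10)] column 5 reads S+Z+carry(1)=Z with nothing yet; with digits 1,2,3,5,6,7,8 already taken and all letters distinct, the only value for S is 9 ⇒ S=9.
Step 9. [col 5: S + Z ≡ Z (mod 10)] several values work for Z in column 5 (S + Z ≡ Z (mod 10), carry-in 1); try Z=4. So Z=4.

Answer: A=1, C=5, H=3, J=2, N=8, O=7, S=9, T=6, Z=4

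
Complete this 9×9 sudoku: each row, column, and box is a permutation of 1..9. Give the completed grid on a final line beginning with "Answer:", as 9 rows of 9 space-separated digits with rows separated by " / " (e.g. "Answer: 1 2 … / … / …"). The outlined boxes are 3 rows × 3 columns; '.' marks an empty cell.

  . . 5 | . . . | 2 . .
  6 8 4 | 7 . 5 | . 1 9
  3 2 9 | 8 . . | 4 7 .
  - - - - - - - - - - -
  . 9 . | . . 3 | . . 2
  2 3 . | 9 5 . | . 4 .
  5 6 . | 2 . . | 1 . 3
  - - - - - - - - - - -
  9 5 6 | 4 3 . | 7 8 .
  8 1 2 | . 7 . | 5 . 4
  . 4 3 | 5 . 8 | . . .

Step 1. [r8c4∈{6}] r8c4 is down to just 6 ⇒ r8c4=6.
Step 2. [r4c4∈{1}] r4c4 has the single candidate 1. So r4c4=1.
Step 3. [r5c9∈{6,7,8}] across col 9, 7 lands solely at r5c9 ⇒ r5c9=7.
Step 4. [r5c6∈{6}] r5c6 is down to just 6 ⇒ r5c6=6.
Step 5. [r3c6∈{1}] only 1 remains possible at r3c6 ⇒ r3c6=1.
Step 6. [r9c7∈{6,9}] across col 7, 9 lands solely at r9c7 ⇒ r9c7=9.
Step 7. [r1c5∈{4,6,9}] r1c5 is the only open cell in col 5 admitting 9. So r1c5=9.
Step 8. [r6c6∈{4,7}] col 6 places 7 nowhere but r6c6 ⇒ r6c6=7.
Step 9. [r6c3∈{8}] nothing but 8 survives at r6c3 ⇒ r6c3=8.
Step 10. [r9c8∈{2,6}] col 8 places 2 nowhere but r9c8. So r9c8=2.
Step 11. [r9c9∈{1,6}] in row 9, 6 fits only at r9c9 ⇒ r9c9=6.
Step 12. [r4c1∈{4,7}] r4c1 is the only open cell in col 1 admitting 4, so r4c1=4.
Step 13. [r1c8∈{3,6}] 6 has one home in row 1: r1c8, so r1c8=6.
Step 14. [r4c5∈{8}] nothing but 8 survives at r4c5. So r4c5=8.
Step 15. [r1c2∈{7}] r1c2 is down to just 7 ⇒ r1c2=7.
Step 16. [r4c8∈{5}] r4c8 is down to just 5. So r4c8=5.
Step 17. [r2c7∈{3}] r2c7 is down to just 3, so r2c7=3.
Step 18. [r3c5∈{6}] r3c5 is down to just 6 ⇒ r3c5=6.
Step 19. [r7c6∈{2}] r7c6's peers cover all but 2, so r7c6=2.
Step 20. [r3c9∈{5}] only 5 remains possible at r3c9. So r3c9=5.
Step 21. [r1c1∈{1}] r1c1 has the single candidate 1, so r1c1=1.
Step 22. [r1c6∈{4}] r1c6's peers cover all but 4 ⇒ r1c6=4.
Step 23. [r4c3∈{7}] only 7 remains possible at r4c3 ⇒ r4c3=7.
Step 24. [r1c4∈{3}] r1c4 is down to just 3, so r1c4=3.
Step 25. [r6c8∈{9}] only 9 remains possible at r6c8, so r6c8=9.
Step 26. [r6c5∈{4}] r6c5 has the single candidate 4 ⇒ r6c5=4.
Step 27. [r4c7∈{6}] r4c7 is down to just 6 ⇒ r4c7=6.
Step 28. [r8c6∈{9}] only 9 remains possible at r8c6, so r8c6=9.
Step 29. [r8c8∈{3}] r8c8 has the single candidate 3, so r8c8=3.
Step 30. [r2c5∈{2}] only 2 remains possible at r2c5. So r2c5=2.
Step 31. [r7c9∈{1}] r7c9 is down to just 1. So r7c9=1.
Step 32. [r9c1∈{7}] r9c1 is down to just 7. So r9c1=7.
Step 33. [r9c5∈{1}] r9c5's peers cover all but 1 ⇒ r9c5=1.
Step 34. [r5c3∈{1}] r5c3's peers cover all but 1. So r5c3=1.
Step 35. [r5c7∈{8}] r5c7 is down to just 8. So r5c7=8.
Step 36. [r1c9∈{8}] only 8 remains possible at r1c9, so r1c9=8.

Answer: 1 7 5 3 9 4 2 6 8 / 6 8 4 7 2 5 3 1 9 / 3 2 9 8 6 1 4 7 5 / 4 9 7 1 8 3 6 5 2 / 2 3 1 9 5 6 8 4 7 / 5 6 8 2 4 7 1 9 3 / 9 5 6 4 3 2 7 8 1 / 8 1 2 6 7 9 5 3 4 / 7 4 3 5 1 8 9 2 6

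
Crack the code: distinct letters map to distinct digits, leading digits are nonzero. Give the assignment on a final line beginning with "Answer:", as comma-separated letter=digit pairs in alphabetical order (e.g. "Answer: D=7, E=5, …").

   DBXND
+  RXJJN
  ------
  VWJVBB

Step 1. [col 1: D + N ≡ B (mod 10)] no forcing yet in column 1 (carry-in 0); D=9 is free and consistent — try it. So D=9.
Step 2. [V] the sum has 6 digits but both addends have 5; that extra leading digit V is the final carry, namely 1, so V=1.
Step 3. [col 1: D + N ≡ B (mod 10)] no forcing yet in column 1 (carry-in 0); B=5 is free and consistent — try it, so B=5.
Step 4. [col 1: D + N ≡ B (mod 10)] column 1 reads D+N+carry(0)=B with D=9, B=5; with digits 1,5,9 already taken and all letters distinct, the only value for N is 6. So N=6.
Step 5. [col 2: N + J ≡ B (mod 10)] column 2: given N=6, B=5, carry-in 1, and digits 1,5,6,9 already taken and all letters distinct, N+J≡B (mod 10) forces J=8, so J=8.
Step 6. [col 3: X + J ≡ V (mod 10)] column 3 reads X+J+carry(1)=V with J=8, V=1; with digits 1,5,6,8,9 already taken and all letters distinct, the only value for X is 2. So X=2.
Step 7. [col 5: D + R ≡ W (mod 10)] column 5 reads D+R+carry(0)=W with D=9; with digits 1,2,5,6,8,9 already taken and all letters distinct, the only value for W is 3. So W=3.
Step 8. [col 5: D + R ≡ W (mod 10)] from column 5 (D=9, W=3, carry-in 0, digits 1,2,3,5,6,8,9 already taken and all letters distinct): R must equal 4 ⇒ R=4.

Answer: B=5, D=9, J=8, N=6, R=4, V=1, W=3, X=2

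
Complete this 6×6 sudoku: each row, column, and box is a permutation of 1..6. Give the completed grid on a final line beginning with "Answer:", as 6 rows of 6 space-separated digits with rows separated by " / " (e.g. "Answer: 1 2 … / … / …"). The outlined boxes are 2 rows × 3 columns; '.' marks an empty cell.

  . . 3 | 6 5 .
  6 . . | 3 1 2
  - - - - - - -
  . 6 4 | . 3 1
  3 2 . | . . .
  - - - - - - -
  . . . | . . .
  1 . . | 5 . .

Step 1. [r1c6∈{4}] nothing but 4 survives at r1c6, so r1c6=4.
Step 2. [r5c1∈{2,4,5}] across col 1, 4 lands solely at r5c1. So r5c1=4.
Step 3. [r2c3∈{5}] r2c3 has the single candidate 5, so r2c3=5.
Step 4. [r6c5∈{2,4,6}] r6c5 is the only open cell in row 6 admitting 4. So r6c5=4.
Step 5. [r5c5∈{2,6}] across col 5, 2 lands solely at r5c5, so r5c5=2.
Step 6. [r5c3∈{6}] nothing but 6 survives at r5c3 ⇒ r5c3=6.
Step 7. [r6c6∈{3,6}] 6 has one home in row 6: r6c6. So r6c6=6.
Step 8. [r5c6∈{3}] r5c6 is down to just 3 ⇒ r5c6=3.
Step 9. [r3c1∈{5}] r3c1 is down to just 5. So r3c1=5.
Step 10. [r4c5∈{6}] r4c5 is down to just 6 ⇒ r4c5=6.
Step 11. [r4c6∈{5}] only 5 remains possible at r4c6 ⇒ r4c6=5.
Step 12. [r6c2∈{3}] nothing but 3 survives at r6c2. So r6c2=3.
Step 13. [r4c3∈{1}] only 1 remains possible at r4c3 ⇒ r4c3=1.
Step 14. [r6c3∈{2}] nothing but 2 survives at r6c3. So r6c3=2.
Step 15. [r1c1∈{2}] nothing but 2 survives at r1c1 ⇒ r1c1=2.
Step 16. [r4c4∈{4}] r4c4 has the single candidate 4, so r4c4=4.
Step 17. [r3c4∈{2}] r3c4's peers cover all but 2 ⇒ r3c4=2.
Step 18. [r2c2∈{4}] r2c2 has the single candidate 4, so r2c2=4.
Step 19. [r1c2∈{1}] only 1 remains possible at r1c2, so r1c2=1.
Step 20. [r5c2∈{5}] nothing but 5 survives at r5c2. So r5c2=5.
Step 21. [r5c4∈{1}] r5c4's peers cover all but 1, so r5c4=1.

Answer: 2 1 3 6 5 4 / 6 4 5 3 1 2 / 5 6 4 2 3 1 / 3 2 1 4 6 5 / 4 5 6 1 2 3 / 1 3 2 5 4 6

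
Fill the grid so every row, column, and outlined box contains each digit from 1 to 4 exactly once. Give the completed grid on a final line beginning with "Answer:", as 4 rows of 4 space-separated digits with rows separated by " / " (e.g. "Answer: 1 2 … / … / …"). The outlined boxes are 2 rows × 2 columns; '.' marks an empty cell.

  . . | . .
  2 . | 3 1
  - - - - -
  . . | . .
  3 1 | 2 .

Step 1. [r1c3∈{4}] r1c3 has the single candidate 4 ⇒ r1c3=4.
Step 2. [r3c1∈{4}] r3c1 is down to just 4, so r3c1=4.
Step 3. [r2c2∈{4}] r2c2 has the single candidate 4. So r2c2=4.
Step 4. [r1c2∈{3}] nothing but 3 survives at r1c2. So r1c2=3.
Step 5. [r1c4∈{2}] r1c4 is down to just 2 ⇒ r1c4=2.
Step 6. [r3c2∈{2}] only 2 remains possible at r3c2 ⇒ r3c2=2.
Step 7. [r3c4∈{3}] only 3 remains possible at r3c4, so r3c4=3.
Step 8. [r4c4∈{4}] only 4 remains possible at r4c4, so r4c4=4.
Step 9. [r3c3∈{1}] nothing but 1 survives at r3c3. So r3c3=1.
Step 10. [r1c1∈{1}] r1c1 has the single candidate 1 ⇒ r1c1=1.

Answer: 1 3 4 2 / 2 4 3 1 / 4 2 1 3 / 3 1 2 4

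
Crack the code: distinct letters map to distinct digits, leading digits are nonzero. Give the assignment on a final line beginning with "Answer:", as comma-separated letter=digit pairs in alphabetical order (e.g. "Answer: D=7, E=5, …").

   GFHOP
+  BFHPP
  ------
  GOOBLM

Step 1. [G] the sum has 6 digits but both addends have 5; that extra leading digit G is the final carry, namely 1. So G=1.
Step 2. [col 1: P + P ≡ M (mod 10)] no forcing yet in column 1 (carry-in 0); P=6 is free and consistent — try it. So P=6.
Step 3. [col 1: P + P ≡ M (mod 10)] from column 1 (P=6, carry-in 0, digits 1,6 already taken and all letters distinct): M must equal 2 ⇒ M=2.
Step 4. [col 2: O + P ≡ L (mod 10)] O=0 is one option consistent with column 2 (O + P ≡ L (mod 10), carry-in 1) — take it, so O=0.
Step 5. [col 2: O + P ≡ L (mod 10)] column 2: given O=0, P=6, carry-in 1, and digits 0,1,2,6 already taken and all letters distinct, O+P≡L (mod 10) forces L=7 ⇒ L=7.
Step 6. [col 3: H + H ≡ B (mod 10)] in column 3 we have H+H≡B with carry-in 0; given nothing yet and digits 0,1,2,6,7 already taken and all letters distinct, that pins B to 8. So B=8.
Step 7. [col 3: H + H ≡ B (mod 10)] column 3 (H + H ≡ B (mod 10), carry-in 0) doesn't pin H yet; pick H=4 and continue, so H=4.
Step 8. [col 4: F + F ≡ O (mod 10)] in column 4 we have F+F≡O with carry-in 0; given O=0 and digits 0,1,2,4,6,7,8 already taken and all letters distinct, that pins F to 5, so F=5.

Answer: B=8, F=5, G=1, H=4, L=7, M=2, O=0, P=6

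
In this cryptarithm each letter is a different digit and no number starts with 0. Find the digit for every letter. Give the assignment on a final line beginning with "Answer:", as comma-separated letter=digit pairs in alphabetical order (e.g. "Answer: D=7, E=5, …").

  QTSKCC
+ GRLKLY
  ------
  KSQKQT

Step 1. [col 1: C + Y ≡ T (mod 10)] Y=1 is one option consistent with column 1 (C + Y ≡ T (mod 10), carry-in 0) — take it. So Y=1.
Step 2. [col 1: C + Y ≡ T (mod 10)] T=5 is one option consistent with column 1 (C + Y ≡ T (mod 10), carry-in 0) — take it. So T=5.
Step 3. [col 1: C + Y ≡ T (mod 10)] in column 1 we have C+Y≡T with carry-in 0; given Y=1, T=5 and digits 1,5 already taken and all letters distinct, that pins C to 4, so C=4.
Step 4. [col 2: C + L ≡ Q (mod 10)] column 2 (C + L ≡ Q (mod 10), carry-in 0) doesn't pin L yet; pick L=8 and continue ⇒ L=8.
Step 5. [col 2: C + L ≡ Q (mod 10)] column 2 reads C+L+carry(0)=Q with C=4, L=8; with digits 1,4,5,8 already taken and all letters distinct, the only value for Q is 2, so Q=2.
Step 6. [col 3: K + K ≡ K (mod 10)] from column 3 (nothing yet, carry-in 1, digits 1,2,4,5,8 already taken and all letters distinct): K must equal 9, so K=9.
Step 7. [col 4: S + L ≡ Q (mod 10)] from column 4 (L=8, Q=2, carry-in 1, digits 1,2,4,5,8,9 already taken and all letters distinct): S must equal 3, so S=3.
Step 8. [col 5: T + R ≡ S (mod 10)] in column 5 we have T+R≡S with carry-in 1; given T=5, S=3 and digits 1,2,3,4,5,8,9 already taken and all letters distinct, that pins R to 7. So R=7.
Step 9. [col 6: Q + G ≡ K (mod 10)] column 6: given Q=2, K=9, carry-in 1, and digits 1,2,3,4,5,7,8,9 already taken and all letters distinct, Q+G≡K (mod 10) forces G=6 ⇒ G=6.

Answer: C=4, G=6, K=9, L=8, Q=2, R=7, S=3, T=5, Y=1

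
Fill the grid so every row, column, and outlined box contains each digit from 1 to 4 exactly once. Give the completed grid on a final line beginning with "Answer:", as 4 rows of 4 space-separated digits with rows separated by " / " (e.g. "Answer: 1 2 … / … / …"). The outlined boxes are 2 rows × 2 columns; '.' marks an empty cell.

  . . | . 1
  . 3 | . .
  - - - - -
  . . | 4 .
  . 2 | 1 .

Step 1. [r2c1∈{1,2,4}] in row 2, 1 fits only at r2c1, so r2c1=1.
Step 2. [r3c4∈{2,3}] in row 3, 2 fits only at r3c4 ⇒ r3c4=2.
Step 3. [r1c1∈{2,4}] col 1 places 2 nowhere but r1c1. So r1c1=2.
Step 4. [r4c4∈{3}] r4c4 has the single candidate 3 ⇒ r4c4=3.
Step 5. [r2c4∈{4}] r2c4 is down to just 4. So r2c4=4.
Step 6. [r4c1∈{4}] r4c1 has the single candidate 4. So r4c1=4.
Step 7. [r3c1∈{3}] only 3 remains possible at r3c1. So r3c1=3.
Step 8. [r1c3∈{3}] r1c3 is down to just 3. So r1c3=3.
Step 9. [r1c2∈{4}] r1c2 is down to just 4, so r1c2=4.
Step 10. [r3c2∈{1}] r3c2 is down to just 1 ⇒ r3c2=1.
Step 11. [r2c3∈{2}] r2c3's peers cover all but 2 ⇒ r2c3=2.

Answer: 2 4 3 1 / 1 3 2 4 / 3 1 4 2 / 4 2 1 3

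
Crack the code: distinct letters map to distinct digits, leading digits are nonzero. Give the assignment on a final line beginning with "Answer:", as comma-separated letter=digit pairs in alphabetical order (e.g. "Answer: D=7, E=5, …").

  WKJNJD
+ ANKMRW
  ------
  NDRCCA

Step 1. [col 1: D + W ≡ A (mod 10)] W=2 is one option consistent with column 1 (D + W ≡ A (mod 10), carry-in 0) — take it. So W=2.
Step 2. [col 1: D + W ≡ A (mod 10)] no forcing yet in column 1 (carry-in 0); A=5 is free and consistent — try it, so A=5.
Step 3. [col 1: D + W ≡ A (mod 10)] in column 1 we have D+W≡A with carry-in 0; given W=2, A=5 and digits 2,5 already taken and all letters distinct, that pins D to 3 ⇒ D=3.
Step 4. [col 2: J + R ≡ C (mod 10)] no forcing yet in column 2 (carry-in 0); C=7 is free and consistent — try it, so C=7.
Step 5. [col 2: J + R ≡ C (mod 10)] R=1 is one option consistent with column 2 (J + R ≡ C (mod 10), carry-in 0) — take it ⇒ R=1.
Step 6. [col 2: J + R ≡ C (mod 10)] in column 2 we have J+R≡C with carry-in 0; given R=1, C=7 and digits 1,2,3,5,7 already taken and all letters distinct, that pins J to 6 ⇒ J=6.
Step 7. [col 3: N + M ≡ C (mod 10)] no forcing yet in column 3 (carry-in 0); N=8 is free and consistent — try it. So N=8.
Step 8. [col 3: N + M ≡ C (mod 10)] column 3 reads N+M+carry(0)=C with N=8, C=7; with digits 1,2,3,5,6,7,8 already taken and all letters distinct, the only value for M is 9. So M=9.
Step 9. [col 4: J + K ≡ R (mod 10)] column 4: given J=6, R=1, carry-in 1, and digits 1,2,3,5,6,7,8,9 already taken and all letters distinct, J+K≡R (mod 10) forces K=4, so K=4.

Answer: A=5, C=7, D=3, J=6, K=4, M=9, N=8, R=1, W=2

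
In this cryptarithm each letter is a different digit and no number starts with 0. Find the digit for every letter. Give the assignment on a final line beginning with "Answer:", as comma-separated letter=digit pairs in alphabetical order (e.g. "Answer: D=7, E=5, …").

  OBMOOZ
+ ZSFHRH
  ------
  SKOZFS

Step 1. [col 1: Z + H ≡ S (mod 10)] column 1 (Z + H ≡ S (mod 10), carry-in 0) doesn't pin H yet; pick H=6 and continue, so H=6.
Step 2. [col 1: Z + H ≡ S (mod 10)] several values work for S in column 1 (Z + H ≡ S (mod 10), carry-in 0); try S=8, so S=8.
Step 3. [col 1: Z + H ≡ S (mod 10)] in column 1 we have Z+H≡S with carry-in 0; given H=6, S=8 and digits 6,8 already taken and all letters distinct, that pins Z to 2. So Z=2.
Step 4. [col 2: O + R ≡ F (mod 10)] no forcing yet in column 2 (carry-in 0); R=9 is free and consistent — try it, so R=9.
Step 5. [col 2: O + R ≡ F (mod 10)] several values work for F in column 2 (O + R ≡ F (mod 10), carry-in 0); try F=4 ⇒ F=4.
Step 6. [col 2: O + R ≡ F (mod 10)] from column 2 (R=9, F=4, carry-in 0, digits 2,4,6,8,9 already taken and all letters distinct): O must equal 5 ⇒ O=5.
Step 7. [col 4: M + F ≡ O (mod 10)] column 4: given F=4, O=5, carry-in 1, and digits 2,4,5,6,8,9 already taken and all letters distinct, M+F≡O (mod 10) forces M=0 ⇒ M=0.
Step 8. [col 5: B + S ≡ K (mod 10)] in column 5 we have B+S≡K with carry-in 0; given S=8 and digits 0,2,4,5,6,8,9 already taken and all letters distinct, that pins K to 1 ⇒ K=1.
Step 9. [col 5: B + S ≡ K (mod 10)] column 5: given S=8, K=1, carry-in 0, and digits 0,1,2,4,5,6,8,9 already taken and all letters distinct, B+S≡K (mod 10) forces B=3 ⇒ B=3.

Answer: B=3, F=4, H=6, K=1, M=0, O=5, R=9, S=8, Z=2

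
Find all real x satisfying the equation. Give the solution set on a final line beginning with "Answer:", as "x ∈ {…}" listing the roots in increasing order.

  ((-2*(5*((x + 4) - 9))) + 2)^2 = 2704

Step 1. [((-2*(5*((x + 4) - 9))) + 2)^2 = 2704] 2704 ≥ 0, LHS is (·)² — take ±√, so sqrt: (-2*(5*((x + 4) - 9))) + 2 = 52 or -52.
Step 2. [(-2*(5*((x + 4) - 9))) + 2 = 52 or -52] -2 | LHS and -2 | 52 or -52: pull -2 out, so factor: (5*((x + 4) - 9)) - 1 = -26 or 26.
Step 3. [(5*((x + 4) - 9)) - 1 = -26 or 26] add 1: x sits inside (… - 1), so sub: 5*((x + 4) - 9) = -25 or 27.
Step 4. [5*((x + 4) - 9) = -25 or 27] 5 out front; divide by 5 ⇒ div: (x + 4) - 9 = -5 or 27/5.
Step 5. [(x + 4) - 9 = -5 or 27/5] the outer -9 inverts by adding 9, so sub: x + 4 = 4 or 72/5.
Step 6. [x + 4 = 4 or 72/5] the outer +4 inverts by subtracting 4 ⇒ sub: x = 0 or 52/5.

Answer: x ∈ {0, 52/5}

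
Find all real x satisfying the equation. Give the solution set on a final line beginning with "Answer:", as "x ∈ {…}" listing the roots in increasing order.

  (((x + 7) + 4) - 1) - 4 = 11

Step 1. [(((x + 7) + 4) - 1) - 4 = 11] 4 comes off first (add 4), so sub: ((x + 7) + 4) - 1 = 15.
Step 2. [((x + 7) + 4) - 1 = 15] peel the -1: add 1 from each side ⇒ sub: (x + 7) + 4 = 16.
Step 3. [(x + 7) + 4 = 16] subtract 4: x sits inside (… + 4), so sub: x + 7 = 12.
Step 4. [x + 7 = 12] subtract 7: x sits inside (… + 7), so sub: x = 5.

Answer: x ∈ {5}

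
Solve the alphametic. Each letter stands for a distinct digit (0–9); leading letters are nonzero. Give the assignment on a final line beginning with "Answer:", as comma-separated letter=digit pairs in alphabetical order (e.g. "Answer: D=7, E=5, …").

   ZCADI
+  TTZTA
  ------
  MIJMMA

Step 1. [M] M is the leading digit of a 6-digit sum of two 5-digit numbers; the final carry is exactly 1 ⇒ M=1.
Step 2. [col 1: I + A ≡ A (mod 10)] column 1 reads I+A+carry(0)=A with nothing yet; with digits 1 already taken and all letters distinct, the only value for I is 0 ⇒ I=0.
Step 3. [col 1: I + A ≡ A (mod 10)] no forcing yet in column 1 (carry-in 0); A=8 is free and consistent — try it. So A=8.
Step 4. [col 2: D + T ≡ M (mod 10)] column 2 (D + T ≡ M (mod 10), carry-in 0) doesn't pin D yet; pick D=4 and continue, so D=4.
Step 5. [col 2: D + T ≡ M (mod 10)] in column 2 we have D+T≡M with carry-in 0; given D=4, M=1 and digits 0,1,4,8 already taken and all letters distinct, that pins T to 7. So T=7.
Step 6. [col 3: A + Z ≡ M (mod 10)] column 3: given A=8, M=1, carry-in 1, and digits 0,1,4,7,8 already taken and all letters distinct, A+Z≡M (mod 10) forces Z=2. So Z=2.
Step 7. [col 4: C + T ≡ J (mod 10)] column 4: given T=7, carry-in 1, and digits 0,1,2,4,7,8 already taken and all letters distinct, C+T≡J (mod 10) forces C=5. So C=5.
Step 8. [col 4: C + T ≡ J (mod 10)] in column 4 we have C+T≡J with carry-in 1; given C=5, T=7 and digits 0,1,2,4,5,7,8 already taken and all letters distinct, that pins J to 3. So J=3.

Answer: A=8, C=5, D=4, I=0, J=3, M=1, T=7, Z=2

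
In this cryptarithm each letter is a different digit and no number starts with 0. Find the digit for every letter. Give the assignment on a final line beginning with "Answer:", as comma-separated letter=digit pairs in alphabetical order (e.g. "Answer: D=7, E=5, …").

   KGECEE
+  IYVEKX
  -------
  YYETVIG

Step 1. [col 1: E + X ≡ G (mod 10)] G=4 is one option consistent with column 1 (E + X ≡ G (mod 10), carry-in 0) — take it. So G=4.
Step 2. [col 1: E + X ≡ G (mod 10)] X=8 is one option consistent with column 1 (E + X ≡ G (mod 10), carry-in 0) — take it. So X=8.
Step 3. [Y] the sum has 7 digits but both addends have 6; that extra leading digit Y is the final carry, namely 1. So Y=1.
Step 4. [col 1: E + X ≡ G (mod 10)] column 1: given X=8, G=4, carry-in 0, and digits 1,4,8 already taken and all letters distinct, E+X≡G (mod 10) forces E=6 ⇒ E=6.
Step 5. [col 2: E + K ≡ I (mod 10)] column 2 (E + K ≡ I (mod 10), carry-in 1) doesn't pin K yet; pick K=2 and continue. So K=2.
Step 6. [col 2: E + K ≡ I (mod 10)] in column 2 we have E+K≡I with carry-in 1; given E=6, K=2 and digits 1,2,4,6,8 already taken and all letters distinct, that pins I to 9, so I=9.
Step 7. [col 3: C + E ≡ V (mod 10)] column 3 reads C+E+carry(0)=V with E=6; with digits 1,2,4,6,8,9 already taken and all letters distinct, the only value for V is 3, so V=3.
Step 8. [col 3: C + E ≡ V (mod 10)] column 3: given E=6, V=3, carry-in 0, and digits 1,2,3,4,6,8,9 already taken and all letters distinct, C+E≡V (mod 10) forces C=7. So C=7.
Step 9. [col 4: E + V ≡ T (mod 10)] in column 4 we have E+V≡T with carry-in 1; given E=6, V=3 and digits 1,2,3,4,6,7,8,9 already taken and all letters distinct, that pins T to 0 ⇒ T=0.

Answer: C=7, E=6, G=4, I=9, K=2, T=0, V=3, X=8, Y=1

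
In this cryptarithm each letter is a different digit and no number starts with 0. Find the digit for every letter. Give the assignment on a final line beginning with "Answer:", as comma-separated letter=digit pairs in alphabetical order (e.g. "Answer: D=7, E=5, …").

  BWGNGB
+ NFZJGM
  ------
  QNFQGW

Step 1. [col 1: B + M ≡ W (mod 10)] column 1 (B + M ≡ W (mod 10), carry-in 0) doesn't pin M yet; pick M=7 and continue, so M=7.
Step 2. [col 1: B + M ≡ W (mod 10)] no forcing yet in column 1 (carry-in 0); B=5 is free and consistent — try it. So B=5.
Step 3. [col 1: B + M ≡ W (mod 10)] column 1 reads B+M+carry(0)=W with B=5, M=7; with digits 5,7 already taken and all letters distinct, the only value for W is 2, so W=2.
Step 4. [col 2: G + G ≡ G (mod 10)] from column 2 (nothing yet, carry-in 1, digits 2,5,7 already taken and all letters distinct): G must equal 9. So G=9.
Step 5. [col 3: N + J ≡ Q (mod 10)] no forcing yet in column 3 (carry-in 1); J=4 is free and consistent — try it ⇒ J=4.
Step 6. [col 3: N + J ≡ Q (mod 10)] column 3 (N + J ≡ Q (mod 10), carry-in 1) doesn't pin Q yet; pick Q=8 and continue, so Q=8.
Step 7. [col 3: N + J ≡ Q (mod 10)] column 3: given J=4, Q=8, carry-in 1, and digits 2,4,5,7,8,9 already taken and all letters distinct, N+J≡Q (mod 10) forces N=3 ⇒ N=3.
Step 8. [col 4: G + Z ≡ F (mod 10)] in column 4 we have G+Z≡F with carry-in 0; given G=9 and digits 2,3,4,5,7,8,9 already taken and all letters distinct, that pins F to 0. So F=0.
Step 9. [col 4: G + Z ≡ F (mod 10)] column 4: given G=9, F=0, carry-in 0, and digits 0,2,3,4,5,7,8,9 already taken and all letters distinct, G+Z≡F (mod 10) forces Z=1, so Z=1.

Answer: B=5, F=0, G=9, J=4, M=7, N=3, Q=8, W=2, Z=1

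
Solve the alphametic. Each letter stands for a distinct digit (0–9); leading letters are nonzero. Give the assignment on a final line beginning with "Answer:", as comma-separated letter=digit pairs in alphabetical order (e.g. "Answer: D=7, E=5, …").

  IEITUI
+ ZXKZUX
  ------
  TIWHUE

Step 1. [col 1: I + X ≡ E (mod 10)] several values work for I in column 1 (I + X ≡ E (mod 10), carry-in 0); try I=4 ⇒ I=4.
Step 2. [col 1: I + X ≡ E (mod 10)] several values work for X in column 1 (I + X ≡ E (mod 10), carry-in 0); try X=5, so X=5.
Step 3. [col 1: I + X ≡ E (mod 10)] column 1 reads I+X+carry(0)=E with I=4, X=5; with digits 4,5 already taken and all letters distinct, the only value for E is 9 ⇒ E=9.
Step 4. [col 2: U + U ≡ U (mod 10)] column 2: given nothing yet, carry-in 0, and digits 4,5,9 already taken and all letters distinct, U+U≡U (mod 10) forces U=0, so U=0.
Step 5. [col 3: T + Z ≡ H (mod 10)] Z=3 is one option consistent with column 3 (T + Z ≡ H (mod 10), carry-in 0) — take it, so Z=3.
Step 6. [col 3: T + Z ≡ H (mod 10)] column 3: given Z=3, carry-in 0, and digits 0,3,4,5,9 already taken and all letters distinct, T+Z≡H (mod 10) forces H=1 ⇒ H=1.
Step 7. [col 3: T + Z ≡ H (mod 10)] in column 3 we have T+Z≡H with carry-in 0; given Z=3, H=1 and digits 0,1,3,4,5,9 already taken and all letters distinct, that pins T to 8. So T=8.
Step 8. [col 4: I + K ≡ W (mod 10)] column 4 (I + K ≡ W (mod 10), carry-in 1) doesn't pin W yet; pick W=7 and continue, so W=7.
Step 9. [col 4: I + K ≡ W (mod 10)] column 4 reads I+K+carry(1)=W with I=4, W=7; with digits 0,1,3,4,5,7,8,9 already taken and all letters distinct, the only value for K is 2 ⇒ K=2.

Answer: E=9, H=1, I=4, K=2, T=8, U=0, W=7, X=5, Z=3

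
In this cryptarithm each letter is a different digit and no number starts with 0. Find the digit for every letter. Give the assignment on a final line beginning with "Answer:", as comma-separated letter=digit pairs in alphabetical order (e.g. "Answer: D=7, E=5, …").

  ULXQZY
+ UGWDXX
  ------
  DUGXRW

Step 1. [col 1: Y + X ≡ W (mod 10)] several values work for W in column 1 (Y + X ≡ W (mod 10), carry-in 0); try W=5. So W=5.
Step 2. [col 1: Y + X ≡ W (mod 10)] several values work for Y in column 1 (Y + X ≡ W (mod 10), carry-in 0); try Y=9. So Y=9.
Step 3. [col 1: Y + X ≡ W (mod 10)] column 1: given Y=9, W=5, carry-in 0, and digits 5,9 already taken and all letters distinct, Y+X≡W (mod 10) forces X=6. So X=6.
Step 4. [col 2: Z + X ≡ R (mod 10)] Z=3 is one option consistent with column 2 (Z + X ≡ R (mod 10), carry-in 1) — take it, so Z=3.
Step 5. [col 2: Z + X ≡ R (mod 10)] from column 2 (Z=3, X=6, carry-in 1, digits 3,5,6,9 already taken and all letters distinct): R must equal 0, so R=0.
Step 6. [col 3: Q + D ≡ X (mod 10)] no forcing yet in column 3 (carry-in 1); Q=7 is free and consistent — try it ⇒ Q=7.
Step 7. [col 3: Q + D ≡ X (mod 10)] column 3: given Q=7, X=6, carry-in 1, and digits 0,3,5,6,7,9 already taken and all letters distinct, Q+D≡X (mod 10) forces D=8, so D=8.
Step 8. [col 4: X + W ≡ G (mod 10)] column 4 reads X+W+carry(1)=G with X=6, W=5; with digits 0,3,5,6,7,8,9 already taken and all letters distinct, the only value for G is 2 ⇒ G=2.
Step 9. [col 5: L + G ≡ U (mod 10)] in column 5 we have L+G≡U with carry-in 1; given G=2 and digits 0,2,3,5,6,7,8,9 already taken and all letters distinct, that pins L to 1, so L=1.
Step 10. [col 5: L + G ≡ U (mod 10)] in column 5 we have L+G≡U with carry-in 1; given L=1, G=2 and digits 0,1,2,3,5,6,7,8,9 already taken and all letters distinct, that pins U to 4. So U=4.

Answer: D=8, G=2, L=1, Q=7, R=0, U=4, W=5, X=6, Y=9, Z=3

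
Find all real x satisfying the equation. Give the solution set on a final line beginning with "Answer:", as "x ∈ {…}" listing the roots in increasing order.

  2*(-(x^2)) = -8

Step 1. [2*(-(x^2)) = -8] LHS = 2·(…); ÷2 both sides, so div: -(x^2) = -4.
Step 2. [-(x^2) = -4] LHS negated; negate both sides. So neg: x^2 = 4.
Step 3. [x^2 = 4] √ both sides: 4 ≥ 0 gives two branches ⇒ sqrt: x = 2 or -2.

Answer: x ∈ {-2, 2}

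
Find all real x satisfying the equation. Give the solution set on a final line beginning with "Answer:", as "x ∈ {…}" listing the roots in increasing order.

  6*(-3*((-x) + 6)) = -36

Step 1. [6*(-3*((-x) + 6)) = -36] 6·(inner) — divide through by 6 ⇒ div: -3*((-x) + 6) = -6.
Step 2. [-3*((-x) + 6) = -6] divide by the outer -3, so div: (-x) + 6 = 2.
Step 3. [(-x) + 6 = 2] peel the +6: subtract 6 from each side ⇒ sub: -x = -4.
Step 4. [-x = -4] flip signs both sides. So neg: x = 4.

Answer: x ∈ {4}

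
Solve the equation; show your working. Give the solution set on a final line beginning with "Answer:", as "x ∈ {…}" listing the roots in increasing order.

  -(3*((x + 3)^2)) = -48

Step 1. [-(3*((x + 3)^2)) = -48] leading − — multiply by −1 ⇒ neg: 3*((x + 3)^2) = 48.
Step 2. [3*((x + 3)^2) = 48] 3 out front; divide by 3. So div: (x + 3)^2 = 16.
Step 3. [(x + 3)^2 = 16] √ both sides: 16 ≥ 0 gives two branches, so sqrt: x + 3 = 4 or -4.
Step 4. [x + 3 = 4 or -4] peel the +3: subtract 3 from each side, so sub: x = 1 or -7.

Answer: x ∈ {-7, 1}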